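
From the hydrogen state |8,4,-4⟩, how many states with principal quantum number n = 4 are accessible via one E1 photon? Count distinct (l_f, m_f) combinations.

E1 requires Δl = ±1, so l_f ∈ {3, 5}; with 0 ≤ l_f ≤ n_f−1 = 3, the allowed l_f values are {3}.
For l_f = 3: m_f ∈ {m_i−1, m_i, m_i+1} ∩ [−3, 3] = {-3} → 1 state.
Total: 1.

1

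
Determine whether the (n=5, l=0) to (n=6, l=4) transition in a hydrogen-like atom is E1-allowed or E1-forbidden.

forbidden

l: 0 → 4 (Δl = +4). Δl = ±1 fails.
The transition is electric-dipole forbidden.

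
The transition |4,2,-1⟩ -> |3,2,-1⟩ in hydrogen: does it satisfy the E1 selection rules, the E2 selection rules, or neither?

E2

Δl = 2 − 2 = +0; l_i + l_f = 4.
Δm_l = +0.
E1 (Δl = ±1, |Δm_l| ≤ 1): not satisfied.
E2 (Δl = 0,±2, l_i+l_f ≥ 2, |Δm_l| ≤ 2): satisfied.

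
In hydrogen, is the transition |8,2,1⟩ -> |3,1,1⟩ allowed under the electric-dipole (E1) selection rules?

allowed

l: 2 → 1 (Δl = -1). Δl = ±1 ✓.
Δm_l = 1 − (1) = +0. E1 requires Δm_l = 0, ±1: ✓.
All E1 selection rules are satisfied.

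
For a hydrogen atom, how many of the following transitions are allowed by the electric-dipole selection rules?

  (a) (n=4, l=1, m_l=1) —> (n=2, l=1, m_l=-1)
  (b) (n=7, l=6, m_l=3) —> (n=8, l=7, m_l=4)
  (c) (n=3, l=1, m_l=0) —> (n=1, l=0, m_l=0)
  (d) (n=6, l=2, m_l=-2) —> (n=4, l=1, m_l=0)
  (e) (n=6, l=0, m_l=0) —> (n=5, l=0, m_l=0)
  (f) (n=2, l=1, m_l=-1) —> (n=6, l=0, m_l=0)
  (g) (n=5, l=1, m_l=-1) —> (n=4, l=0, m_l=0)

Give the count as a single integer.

(a) forbidden — Δl = +0 (E1 requires Δl = ±1); Δm_l = -2 (E1 requires Δm_l = 0, ±1)
(b) allowed
(c) allowed
(d) forbidden — Δm_l = +2 (E1 requires Δm_l = 0, ±1)
(e) forbidden — Δl = +0 (E1 requires Δl = ±1)
(f) allowed
(g) allowed
Total allowed: 4 of 7.

4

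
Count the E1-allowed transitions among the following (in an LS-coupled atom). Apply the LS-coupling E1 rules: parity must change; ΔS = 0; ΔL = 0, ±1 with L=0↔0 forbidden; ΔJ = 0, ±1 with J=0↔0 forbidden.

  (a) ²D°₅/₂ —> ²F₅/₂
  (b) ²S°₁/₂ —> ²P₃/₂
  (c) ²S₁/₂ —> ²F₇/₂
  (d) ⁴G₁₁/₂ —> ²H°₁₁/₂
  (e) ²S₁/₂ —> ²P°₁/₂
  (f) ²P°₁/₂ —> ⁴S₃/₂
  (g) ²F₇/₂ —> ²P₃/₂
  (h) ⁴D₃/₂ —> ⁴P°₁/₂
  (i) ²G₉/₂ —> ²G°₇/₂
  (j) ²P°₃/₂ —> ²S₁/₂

(a) allowed
(b) allowed
(c) forbidden (parity, ΔL, ΔJ fail)
(d) forbidden (ΔS fails)
(e) allowed
(f) forbidden (ΔS fails)
(g) forbidden (parity, ΔL, ΔJ fail)
(h) allowed
(i) allowed
(j) allowed
Total allowed: 6 of 10.

6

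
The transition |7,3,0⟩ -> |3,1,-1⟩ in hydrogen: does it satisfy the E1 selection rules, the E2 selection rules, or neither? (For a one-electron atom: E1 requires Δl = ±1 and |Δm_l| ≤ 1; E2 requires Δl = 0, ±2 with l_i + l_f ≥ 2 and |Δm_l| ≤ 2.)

Δl = 1 − 3 = -2; l_i + l_f = 4.
Δm_l = -1.
E1 (Δl = ±1, |Δm_l| ≤ 1): not satisfied.
E2 (Δl = 0,±2, l_i+l_f ≥ 2, |Δm_l| ≤ 2): satisfied.

E2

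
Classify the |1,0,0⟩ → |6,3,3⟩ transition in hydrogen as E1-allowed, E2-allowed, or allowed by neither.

neither

Δl = 3 − 0 = +3; l_i + l_f = 3.
Δm_l = +3.
E1 (Δl = ±1, |Δm_l| ≤ 1): not satisfied.
E2 (Δl = 0,±2, l_i+l_f ≥ 2, |Δm_l| ≤ 2): not satisfied.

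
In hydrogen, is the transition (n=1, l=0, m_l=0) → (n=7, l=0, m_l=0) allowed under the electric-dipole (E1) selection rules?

Δl = 0 − 0 = +0; the E1 rule Δl = ±1 is fails.
m_l: 0 → 0 (Δm_l = +0). |Δm_l| ≤ 1 ok.
The transition is electric-dipole forbidden.

forbidden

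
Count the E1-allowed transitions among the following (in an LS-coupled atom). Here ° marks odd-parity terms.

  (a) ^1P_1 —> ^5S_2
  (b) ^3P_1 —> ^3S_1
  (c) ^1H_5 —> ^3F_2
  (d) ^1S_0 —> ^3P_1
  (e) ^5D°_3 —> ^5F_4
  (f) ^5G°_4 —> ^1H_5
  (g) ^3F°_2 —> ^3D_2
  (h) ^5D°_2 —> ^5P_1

3

(a) forbidden (parity, ΔS fail)
(b) forbidden (parity fails)
(c) forbidden (parity, ΔS, ΔL, ΔJ fail)
(d) forbidden (parity, ΔS fail)
(e) allowed
(f) forbidden (ΔS fails)
(g) allowed
(h) allowed
Total allowed: 3 of 8.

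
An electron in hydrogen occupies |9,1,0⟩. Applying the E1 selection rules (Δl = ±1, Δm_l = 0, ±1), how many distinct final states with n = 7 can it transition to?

4

E1 requires Δl = ±1, so l_f ∈ {0, 2}; with 0 ≤ l_f ≤ n_f−1 = 6, the allowed l_f values are {0, 2}.
For l_f = 0: m_f ∈ {m_i−1, m_i, m_i+1} ∩ [−0, 0] = {0} → 1 state.
For l_f = 2: m_f ∈ {m_i−1, m_i, m_i+1} ∩ [−2, 2] = {-1, 0, 1} → 3 states.
Total: 4.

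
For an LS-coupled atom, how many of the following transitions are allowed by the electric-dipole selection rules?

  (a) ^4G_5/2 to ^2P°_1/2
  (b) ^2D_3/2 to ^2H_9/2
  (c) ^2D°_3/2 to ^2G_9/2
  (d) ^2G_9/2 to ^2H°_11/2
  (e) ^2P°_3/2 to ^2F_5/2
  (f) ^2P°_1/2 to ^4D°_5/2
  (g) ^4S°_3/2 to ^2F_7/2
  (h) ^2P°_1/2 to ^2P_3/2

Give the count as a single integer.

(a) forbidden (ΔS, ΔL, ΔJ fail)
(b) forbidden (parity, ΔL, ΔJ fail)
(c) forbidden (ΔL, ΔJ fail)
(d) allowed
(e) forbidden (ΔL fails)
(f) forbidden (parity, ΔS, ΔJ fail)
(g) forbidden (ΔS, ΔL, ΔJ fail)
(h) allowed
Total allowed: 2 of 8.

2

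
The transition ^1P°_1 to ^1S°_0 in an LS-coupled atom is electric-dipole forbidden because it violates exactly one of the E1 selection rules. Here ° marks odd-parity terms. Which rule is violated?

Reading off the term symbols: S 0→0, L 1→0, J 1→0, parity odd→odd.
ΔJ = 0, ±1 (not J=0↔0): J: 1 → 0, ΔJ = -1 — satisfied.
ΔS = 0: S: 0 → 0 — satisfied.
ΔL = 0, ±1 (not L=0↔0): L: 1 → 0, ΔL = -1 — satisfied.
Parity must change: odd → odd — violated.

parity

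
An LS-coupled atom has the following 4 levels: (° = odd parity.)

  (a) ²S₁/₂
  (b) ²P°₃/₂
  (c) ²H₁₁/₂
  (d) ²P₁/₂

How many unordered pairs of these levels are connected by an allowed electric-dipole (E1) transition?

2

(a)–(b): allowed.
(a)–(c): forbidden (parity, ΔL, ΔJ).
(a)–(d): forbidden (parity).
(b)–(c): forbidden (ΔL, ΔJ).
(b)–(d): allowed.
(c)–(d): forbidden (parity, ΔL, ΔJ).
Allowed pairs: 2 of 6.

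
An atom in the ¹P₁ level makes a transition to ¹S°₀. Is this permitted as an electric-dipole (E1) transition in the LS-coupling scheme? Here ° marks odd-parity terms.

Initial level: S=0, L=1, J=1, parity even. Final level: S=0, L=0, J=0, parity odd.
Parity must change: even → odd — satisfied.
ΔS = 0: S: 0 → 0 — satisfied.
ΔL = 0, ±1 (not L=0↔0): L: 1 → 0, ΔL = -1 — satisfied.
ΔJ = 0, ±1 (not J=0↔0): J: 1 → 0, ΔJ = -1 — satisfied.
All four E1 rules are satisfied.

allowed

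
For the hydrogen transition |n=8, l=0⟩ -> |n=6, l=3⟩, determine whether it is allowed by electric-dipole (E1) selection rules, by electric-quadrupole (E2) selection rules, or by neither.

Δl = 3 − 0 = +3; l_i + l_f = 3.
E1 (Δl = ±1): not satisfied.
E2 (Δl = 0,±2, l_i+l_f ≥ 2): not satisfied.

neither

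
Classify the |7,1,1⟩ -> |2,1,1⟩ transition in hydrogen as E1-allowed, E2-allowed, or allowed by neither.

Δl = 1 − 1 = +0; l_i + l_f = 2.
Δm_l = +0.
E1 (Δl = ±1, |Δm_l| ≤ 1): not satisfied.
E2 (Δl = 0,±2, l_i+l_f ≥ 2, |Δm_l| ≤ 2): satisfied.

E2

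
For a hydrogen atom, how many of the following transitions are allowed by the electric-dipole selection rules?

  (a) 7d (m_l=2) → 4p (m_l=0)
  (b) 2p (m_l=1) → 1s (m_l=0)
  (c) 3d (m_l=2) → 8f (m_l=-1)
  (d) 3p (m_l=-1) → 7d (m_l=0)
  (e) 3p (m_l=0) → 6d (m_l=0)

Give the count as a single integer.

(a) forbidden — Δm_l = -2 (E1 requires Δm_l = 0, ±1)
(b) allowed
(c) forbidden — Δm_l = -3 (E1 requires Δm_l = 0, ±1)
(d) allowed
(e) allowed
Total allowed: 3 of 5.

3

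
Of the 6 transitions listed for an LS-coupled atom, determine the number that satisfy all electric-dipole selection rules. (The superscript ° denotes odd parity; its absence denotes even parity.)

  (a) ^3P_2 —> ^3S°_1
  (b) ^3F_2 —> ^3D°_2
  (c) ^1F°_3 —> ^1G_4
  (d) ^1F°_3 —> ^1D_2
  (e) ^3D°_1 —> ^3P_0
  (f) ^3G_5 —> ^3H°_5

6

(a) allowed
(b) allowed
(c) allowed
(d) allowed
(e) allowed
(f) allowed
Total allowed: 6 of 6.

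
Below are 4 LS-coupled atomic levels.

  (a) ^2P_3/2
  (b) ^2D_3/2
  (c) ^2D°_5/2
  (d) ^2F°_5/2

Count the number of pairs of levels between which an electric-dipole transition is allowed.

(a)–(b): forbidden (parity).
(a)–(c): allowed.
(a)–(d): forbidden (ΔL).
(b)–(c): allowed.
(b)–(d): allowed.
(c)–(d): forbidden (parity).
Allowed pairs: 3 of 6.

3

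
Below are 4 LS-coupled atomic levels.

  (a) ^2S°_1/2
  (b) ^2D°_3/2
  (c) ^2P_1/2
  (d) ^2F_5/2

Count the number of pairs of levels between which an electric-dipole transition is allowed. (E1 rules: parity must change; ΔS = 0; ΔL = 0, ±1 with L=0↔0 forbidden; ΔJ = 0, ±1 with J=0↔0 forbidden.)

3

(a)–(b): forbidden (parity, ΔL).
(a)–(c): allowed.
(a)–(d): forbidden (ΔL, ΔJ).
(b)–(c): allowed.
(b)–(d): allowed.
(c)–(d): forbidden (parity, ΔL, ΔJ).
Allowed pairs: 3 of 6.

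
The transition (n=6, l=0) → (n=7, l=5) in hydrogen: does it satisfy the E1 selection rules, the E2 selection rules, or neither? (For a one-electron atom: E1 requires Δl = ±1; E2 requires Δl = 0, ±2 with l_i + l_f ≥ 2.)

Δl = 5 − 0 = +5; l_i + l_f = 5.
E1 (Δl = ±1): not satisfied.
E2 (Δl = 0,±2, l_i+l_f ≥ 2): not satisfied.

neither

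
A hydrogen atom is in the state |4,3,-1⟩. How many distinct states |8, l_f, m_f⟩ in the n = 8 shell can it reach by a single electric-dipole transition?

6

E1 requires Δl = ±1, so l_f ∈ {2, 4}; with 0 ≤ l_f ≤ n_f−1 = 7, the allowed l_f values are {2, 4}.
For l_f = 2: m_f ∈ {m_i−1, m_i, m_i+1} ∩ [−2, 2] = {-2, -1, 0} → 3 states.
For l_f = 4: m_f ∈ {m_i−1, m_i, m_i+1} ∩ [−4, 4] = {-2, -1, 0} → 3 states.
Total: 6.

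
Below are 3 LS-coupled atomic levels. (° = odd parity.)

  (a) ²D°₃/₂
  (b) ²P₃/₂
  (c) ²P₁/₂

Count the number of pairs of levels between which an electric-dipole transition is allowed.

2

(a)–(b): allowed.
(a)–(c): allowed.
(b)–(c): forbidden (parity).
Allowed pairs: 2 of 3.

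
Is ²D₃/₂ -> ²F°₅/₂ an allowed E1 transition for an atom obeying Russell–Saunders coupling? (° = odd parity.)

Parity must change: even → odd — ✓.
ΔL = 0, ±1 (not L=0↔0): L: 2 → 3, ΔL = +1 — ✓.
ΔS = 0: S: 1/2 → 1/2 — ✓.
ΔJ = 0, ±1 (not J=0↔0): J: 3/2 → 5/2, ΔJ = +1 — ✓.
All four E1 rules are satisfied.

allowed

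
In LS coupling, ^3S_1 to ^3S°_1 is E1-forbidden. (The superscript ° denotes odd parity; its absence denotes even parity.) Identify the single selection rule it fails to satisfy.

the L=0 ↔ L=0 exclusion

Parity must change: even → odd — satisfied.
ΔS = 0: S: 1 → 1 — satisfied.
ΔL = 0, ±1 (not L=0↔0): L: 0 → 0, ΔL = +0 — violated.
ΔJ = 0, ±1 (not J=0↔0): J: 1 → 1, ΔJ = +0 — satisfied.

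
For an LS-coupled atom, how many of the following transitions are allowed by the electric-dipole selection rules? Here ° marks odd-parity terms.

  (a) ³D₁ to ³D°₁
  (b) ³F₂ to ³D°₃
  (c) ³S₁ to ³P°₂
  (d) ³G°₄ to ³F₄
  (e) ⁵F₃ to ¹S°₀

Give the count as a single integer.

4

(a) allowed
(b) allowed
(c) allowed
(d) allowed
(e) forbidden (ΔS, ΔL, ΔJ fail)
Total allowed: 4 of 5.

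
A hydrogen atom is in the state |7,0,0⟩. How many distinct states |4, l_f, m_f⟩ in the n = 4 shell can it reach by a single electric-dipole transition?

E1 requires Δl = ±1, so l_f ∈ {-1, 1}; with 0 ≤ l_f ≤ n_f−1 = 3, the allowed l_f values are {1}.
For l_f = 1: m_f ∈ {m_i−1, m_i, m_i+1} ∩ [−1, 1] = {-1, 0, 1} → 3 states.
Total: 3.

3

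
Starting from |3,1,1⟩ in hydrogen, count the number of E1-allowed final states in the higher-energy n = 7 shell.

4

E1 requires Δl = ±1, so l_f ∈ {0, 2}; with 0 ≤ l_f ≤ n_f−1 = 6, the allowed l_f values are {0, 2}.
For l_f = 0: m_f ∈ {m_i−1, m_i, m_i+1} ∩ [−0, 0] = {0} → 1 state.
For l_f = 2: m_f ∈ {m_i−1, m_i, m_i+1} ∩ [−2, 2] = {0, 1, 2} → 3 states.
Total: 4.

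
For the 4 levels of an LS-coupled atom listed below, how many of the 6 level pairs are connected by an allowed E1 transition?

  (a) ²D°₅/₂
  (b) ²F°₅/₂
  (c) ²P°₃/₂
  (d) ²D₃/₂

(a)–(b): forbidden (parity).
(a)–(c): forbidden (parity).
(a)–(d): allowed.
(b)–(c): forbidden (parity, ΔL).
(b)–(d): allowed.
(c)–(d): allowed.
Allowed pairs: 3 of 6.

3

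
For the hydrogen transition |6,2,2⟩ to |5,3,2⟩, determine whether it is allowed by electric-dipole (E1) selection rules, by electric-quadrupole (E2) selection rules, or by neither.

Δl = 3 − 2 = +1; l_i + l_f = 5.
Δm_l = +0.
E1 (Δl = ±1, |Δm_l| ≤ 1): satisfied.
E2 (Δl = 0,±2, l_i+l_f ≥ 2, |Δm_l| ≤ 2): not satisfied.

E1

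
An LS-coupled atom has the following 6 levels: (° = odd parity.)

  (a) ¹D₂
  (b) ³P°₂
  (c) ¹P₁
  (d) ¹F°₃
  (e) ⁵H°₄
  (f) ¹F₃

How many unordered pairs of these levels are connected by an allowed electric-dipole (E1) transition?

(a)–(b): forbidden (ΔS).
(a)–(c): forbidden (parity).
(a)–(d): allowed.
(a)–(e): forbidden (ΔS, ΔL, ΔJ).
(a)–(f): forbidden (parity).
(b)–(c): forbidden (ΔS).
(b)–(d): forbidden (parity, ΔS, ΔL).
(b)–(e): forbidden (parity, ΔS, ΔL, ΔJ).
(b)–(f): forbidden (ΔS, ΔL).
(c)–(d): forbidden (ΔL, ΔJ).
(c)–(e): forbidden (ΔS, ΔL, ΔJ).
(c)–(f): forbidden (parity, ΔL, ΔJ).
(d)–(e): forbidden (parity, ΔS, ΔL).
(d)–(f): allowed.
(e)–(f): forbidden (ΔS, ΔL).
Allowed pairs: 2 of 15.

2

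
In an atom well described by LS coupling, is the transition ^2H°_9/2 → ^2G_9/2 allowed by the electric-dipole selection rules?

allowed

Initial level: S=1/2, L=5, J=9/2, parity odd. Final level: S=1/2, L=4, J=9/2, parity even.
Parity must change: odd → even — satisfied.
ΔS = 0: S: 1/2 → 1/2 — satisfied.
ΔL = 0, ±1 (not L=0↔0): L: 5 → 4, ΔL = -1 — satisfied.
ΔJ = 0, ±1 (not J=0↔0): J: 9/2 → 9/2, ΔJ = +0 — satisfied.
All four E1 rules are satisfied.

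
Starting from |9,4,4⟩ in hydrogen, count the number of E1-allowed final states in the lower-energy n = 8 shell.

E1 requires Δl = ±1, so l_f ∈ {3, 5}; with 0 ≤ l_f ≤ n_f−1 = 7, the allowed l_f values are {3, 5}.
For l_f = 3: m_f ∈ {m_i−1, m_i, m_i+1} ∩ [−3, 3] = {3} → 1 state.
For l_f = 5: m_f ∈ {m_i−1, m_i, m_i+1} ∩ [−5, 5] = {3, 4, 5} → 3 states.
Total: 4.

4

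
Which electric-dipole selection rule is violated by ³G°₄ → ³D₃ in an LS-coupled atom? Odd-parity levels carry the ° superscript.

the ΔL = 0, ±1 rule

Reading off the term symbols: S 1→1, L 4→2, J 4→3, parity odd→even.
Parity must change: odd → even — satisfied.
ΔS = 0: S: 1 → 1 — satisfied.
ΔL = 0, ±1 (not L=0↔0): L: 4 → 2, ΔL = -2 — violated.
ΔJ = 0, ±1 (not J=0↔0): J: 4 → 3, ΔJ = -1 — satisfied.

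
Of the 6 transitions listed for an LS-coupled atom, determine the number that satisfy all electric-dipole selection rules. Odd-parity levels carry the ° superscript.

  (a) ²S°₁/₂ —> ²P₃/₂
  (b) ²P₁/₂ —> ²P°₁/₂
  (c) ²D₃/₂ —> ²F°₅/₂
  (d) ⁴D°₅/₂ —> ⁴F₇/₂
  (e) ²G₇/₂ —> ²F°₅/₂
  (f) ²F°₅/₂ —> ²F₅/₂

6

(a) allowed
(b) allowed
(c) allowed
(d) allowed
(e) allowed
(f) allowed
Total allowed: 6 of 6.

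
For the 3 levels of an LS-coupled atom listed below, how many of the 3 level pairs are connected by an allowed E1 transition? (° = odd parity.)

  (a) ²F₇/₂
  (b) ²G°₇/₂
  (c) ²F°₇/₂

(a)–(b): allowed.
(a)–(c): allowed.
(b)–(c): forbidden (parity).
Allowed pairs: 2 of 3.

2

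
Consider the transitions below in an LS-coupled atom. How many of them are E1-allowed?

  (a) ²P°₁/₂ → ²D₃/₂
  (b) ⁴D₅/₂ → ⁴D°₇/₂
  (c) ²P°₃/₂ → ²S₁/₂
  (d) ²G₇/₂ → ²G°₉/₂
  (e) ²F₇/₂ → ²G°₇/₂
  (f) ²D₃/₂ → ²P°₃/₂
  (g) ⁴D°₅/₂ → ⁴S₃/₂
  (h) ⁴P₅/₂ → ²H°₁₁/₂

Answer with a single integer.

(a) allowed
(b) allowed
(c) allowed
(d) allowed
(e) allowed
(f) allowed
(g) forbidden (ΔL fails)
(h) forbidden (ΔS, ΔL, ΔJ fail)
Total allowed: 6 of 8.

6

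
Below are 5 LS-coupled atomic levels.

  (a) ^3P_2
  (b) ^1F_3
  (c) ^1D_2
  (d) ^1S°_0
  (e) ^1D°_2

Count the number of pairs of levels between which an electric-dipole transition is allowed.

2

(a)–(b): forbidden (parity, ΔS, ΔL).
(a)–(c): forbidden (parity, ΔS).
(a)–(d): forbidden (ΔS, ΔJ).
(a)–(e): forbidden (ΔS).
(b)–(c): forbidden (parity).
(b)–(d): forbidden (ΔL, ΔJ).
(b)–(e): allowed.
(c)–(d): forbidden (ΔL, ΔJ).
(c)–(e): allowed.
(d)–(e): forbidden (parity, ΔL, ΔJ).
Allowed pairs: 2 of 10.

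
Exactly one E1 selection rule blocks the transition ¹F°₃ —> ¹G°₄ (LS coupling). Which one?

parity

Reading off the term symbols: S 0→0, L 3→4, J 3→4, parity odd→odd.
Parity must change: odd → odd — fails.
ΔS = 0: S: 0 → 0 — passes.
ΔL = 0, ±1 (not L=0↔0): L: 3 → 4, ΔL = +1 — passes.
ΔJ = 0, ±1 (not J=0↔0): J: 3 → 4, ΔJ = +1 — passes.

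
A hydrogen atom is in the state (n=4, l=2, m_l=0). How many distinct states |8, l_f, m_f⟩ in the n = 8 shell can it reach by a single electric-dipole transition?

E1 requires Δl = ±1, so l_f ∈ {1, 3}; with 0 ≤ l_f ≤ n_f−1 = 7, the allowed l_f values are {1, 3}.
For l_f = 1: m_f ∈ {m_i−1, m_i, m_i+1} ∩ [−1, 1] = {-1, 0, 1} → 3 states.
For l_f = 3: m_f ∈ {m_i−1, m_i, m_i+1} ∩ [−3, 3] = {-1, 0, 1} → 3 states.
Total: 6.

6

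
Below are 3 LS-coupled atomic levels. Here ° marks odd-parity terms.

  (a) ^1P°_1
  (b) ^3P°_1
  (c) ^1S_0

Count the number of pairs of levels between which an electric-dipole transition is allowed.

(a)–(b): forbidden (parity, ΔS).
(a)–(c): allowed.
(b)–(c): forbidden (ΔS).
Allowed pairs: 1 of 3.

1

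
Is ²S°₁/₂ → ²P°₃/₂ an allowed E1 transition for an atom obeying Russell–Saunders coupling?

Parity must change: odd → odd — fails.
ΔS = 0: S: 1/2 → 1/2 — passes.
ΔL = 0, ±1 (not L=0↔0): L: 0 → 1, ΔL = +1 — passes.
ΔJ = 0, ±1 (not J=0↔0): J: 1/2 → 3/2, ΔJ = +1 — passes.
Rule(s) violated: parity.

forbidden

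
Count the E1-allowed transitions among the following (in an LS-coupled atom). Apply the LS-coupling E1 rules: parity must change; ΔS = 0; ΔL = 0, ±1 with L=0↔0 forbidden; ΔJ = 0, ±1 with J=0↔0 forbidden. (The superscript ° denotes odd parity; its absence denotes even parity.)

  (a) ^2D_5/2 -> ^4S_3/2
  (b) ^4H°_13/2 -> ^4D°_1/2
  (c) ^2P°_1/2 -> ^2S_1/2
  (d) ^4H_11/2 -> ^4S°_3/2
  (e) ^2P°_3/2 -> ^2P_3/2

2

(a) forbidden (parity, ΔS, ΔL fail)
(b) forbidden (parity, ΔL, ΔJ fail)
(c) allowed
(d) forbidden (ΔL, ΔJ fail)
(e) allowed
Total allowed: 2 of 5.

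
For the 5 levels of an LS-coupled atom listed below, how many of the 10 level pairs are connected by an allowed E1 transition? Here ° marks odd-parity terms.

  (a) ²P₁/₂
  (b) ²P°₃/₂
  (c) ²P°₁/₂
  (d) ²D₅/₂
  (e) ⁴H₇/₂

3

(a)–(b): allowed.
(a)–(c): allowed.
(a)–(d): forbidden (parity, ΔJ).
(a)–(e): forbidden (parity, ΔS, ΔL, ΔJ).
(b)–(c): forbidden (parity).
(b)–(d): allowed.
(b)–(e): forbidden (ΔS, ΔL, ΔJ).
(c)–(d): forbidden (ΔJ).
(c)–(e): forbidden (ΔS, ΔL, ΔJ).
(d)–(e): forbidden (parity, ΔS, ΔL).
Allowed pairs: 3 of 10.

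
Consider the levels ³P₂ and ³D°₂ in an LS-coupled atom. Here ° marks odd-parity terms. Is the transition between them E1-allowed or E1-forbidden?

Initial level: S=1, L=1, J=2, parity even. Final level: S=1, L=2, J=2, parity odd.
ΔS = 0: S: 1 → 1 — ok.
ΔL = 0, ±1 (not L=0↔0): L: 1 → 2, ΔL = +1 — ok.
ΔJ = 0, ±1 (not J=0↔0): J: 2 → 2, ΔJ = +0 — ok.
Parity must change: even → odd — ok.
All four E1 rules are satisfied.

allowed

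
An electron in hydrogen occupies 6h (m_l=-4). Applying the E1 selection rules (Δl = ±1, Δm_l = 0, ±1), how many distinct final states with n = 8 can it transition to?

5

E1 requires Δl = ±1, so l_f ∈ {4, 6}; with 0 ≤ l_f ≤ n_f−1 = 7, the allowed l_f values are {4, 6}.
For l_f = 4: m_f ∈ {m_i−1, m_i, m_i+1} ∩ [−4, 4] = {-4, -3} → 2 states.
For l_f = 6: m_f ∈ {m_i−1, m_i, m_i+1} ∩ [−6, 6] = {-5, -4, -3} → 3 states.
Total: 5.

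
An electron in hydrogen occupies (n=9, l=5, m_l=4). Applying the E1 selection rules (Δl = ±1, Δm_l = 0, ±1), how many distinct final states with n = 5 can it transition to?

E1 requires Δl = ±1, so l_f ∈ {4, 6}; with 0 ≤ l_f ≤ n_f−1 = 4, the allowed l_f values are {4}.
For l_f = 4: m_f ∈ {m_i−1, m_i, m_i+1} ∩ [−4, 4] = {3, 4} → 2 states.
Total: 2.

2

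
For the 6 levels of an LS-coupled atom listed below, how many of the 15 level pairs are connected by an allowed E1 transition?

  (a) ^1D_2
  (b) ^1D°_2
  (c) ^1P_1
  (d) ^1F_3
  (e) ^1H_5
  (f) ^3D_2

(a)–(b): allowed.
(a)–(c): forbidden (parity).
(a)–(d): forbidden (parity).
(a)–(e): forbidden (parity, ΔL, ΔJ).
(a)–(f): forbidden (parity, ΔS).
(b)–(c): allowed.
(b)–(d): allowed.
(b)–(e): forbidden (ΔL, ΔJ).
(b)–(f): forbidden (ΔS).
(c)–(d): forbidden (parity, ΔL, ΔJ).
(c)–(e): forbidden (parity, ΔL, ΔJ).
(c)–(f): forbidden (parity, ΔS).
(d)–(e): forbidden (parity, ΔL, ΔJ).
(d)–(f): forbidden (parity, ΔS).
(e)–(f): forbidden (parity, ΔS, ΔL, ΔJ).
Allowed pairs: 3 of 15.

3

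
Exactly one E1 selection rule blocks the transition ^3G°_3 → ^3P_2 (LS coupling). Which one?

the ΔL = 0, ±1 rule

Parity must change: odd → even — satisfied.
ΔS = 0: S: 1 → 1 — satisfied.
ΔL = 0, ±1 (not L=0↔0): L: 4 → 1, ΔL = -3 — violated.
ΔJ = 0, ±1 (not J=0↔0): J: 3 → 2, ΔJ = -1 — satisfied.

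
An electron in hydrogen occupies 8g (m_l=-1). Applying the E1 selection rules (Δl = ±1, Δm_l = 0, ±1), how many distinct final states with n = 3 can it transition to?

0

E1 requires l_f ∈ {3, 5}, but neither lies in [0, 2], so no final state is reachable.
Total: 0.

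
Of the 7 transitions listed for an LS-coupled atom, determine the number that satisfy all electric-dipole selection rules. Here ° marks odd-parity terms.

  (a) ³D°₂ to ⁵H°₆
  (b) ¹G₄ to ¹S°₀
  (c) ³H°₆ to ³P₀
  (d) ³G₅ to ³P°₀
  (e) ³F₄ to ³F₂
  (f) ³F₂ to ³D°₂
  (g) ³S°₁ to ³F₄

1

(a) forbidden (parity, ΔS, ΔL, ΔJ fail)
(b) forbidden (ΔL, ΔJ fail)
(c) forbidden (ΔL, ΔJ fail)
(d) forbidden (ΔL, ΔJ fail)
(e) forbidden (parity, ΔJ fail)
(f) allowed
(g) forbidden (ΔL, ΔJ fail)
Total allowed: 1 of 7.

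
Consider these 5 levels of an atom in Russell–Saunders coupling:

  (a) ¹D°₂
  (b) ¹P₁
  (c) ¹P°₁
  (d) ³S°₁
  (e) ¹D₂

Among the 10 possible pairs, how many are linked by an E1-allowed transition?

4

(a)–(b): allowed.
(a)–(c): forbidden (parity).
(a)–(d): forbidden (parity, ΔS, ΔL).
(a)–(e): allowed.
(b)–(c): allowed.
(b)–(d): forbidden (ΔS).
(b)–(e): forbidden (parity).
(c)–(d): forbidden (parity, ΔS).
(c)–(e): allowed.
(d)–(e): forbidden (ΔS, ΔL).
Allowed pairs: 4 of 10.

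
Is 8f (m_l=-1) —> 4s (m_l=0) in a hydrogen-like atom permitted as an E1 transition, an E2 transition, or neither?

neither

Δl = 0 − 3 = -3; l_i + l_f = 3.
Δm_l = +1.
E1 (Δl = ±1, |Δm_l| ≤ 1): not satisfied.
E2 (Δl = 0,±2, l_i+l_f ≥ 2, |Δm_l| ≤ 2): not satisfied.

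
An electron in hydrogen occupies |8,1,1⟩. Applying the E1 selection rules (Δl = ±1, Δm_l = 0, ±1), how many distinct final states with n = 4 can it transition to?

E1 requires Δl = ±1, so l_f ∈ {0, 2}; with 0 ≤ l_f ≤ n_f−1 = 3, the allowed l_f values are {0, 2}.
For l_f = 0: m_f ∈ {m_i−1, m_i, m_i+1} ∩ [−0, 0] = {0} → 1 state.
For l_f = 2: m_f ∈ {m_i−1, m_i, m_i+1} ∩ [−2, 2] = {0, 1, 2} → 3 states.
Total: 4.

4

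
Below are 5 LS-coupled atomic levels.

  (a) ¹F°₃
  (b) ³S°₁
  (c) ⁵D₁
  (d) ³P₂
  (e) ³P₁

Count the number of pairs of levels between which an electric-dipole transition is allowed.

(a)–(b): forbidden (parity, ΔS, ΔL, ΔJ).
(a)–(c): forbidden (ΔS, ΔJ).
(a)–(d): forbidden (ΔS, ΔL).
(a)–(e): forbidden (ΔS, ΔL, ΔJ).
(b)–(c): forbidden (ΔS, ΔL).
(b)–(d): allowed.
(b)–(e): allowed.
(c)–(d): forbidden (parity, ΔS).
(c)–(e): forbidden (parity, ΔS).
(d)–(e): forbidden (parity).
Allowed pairs: 2 of 10.

2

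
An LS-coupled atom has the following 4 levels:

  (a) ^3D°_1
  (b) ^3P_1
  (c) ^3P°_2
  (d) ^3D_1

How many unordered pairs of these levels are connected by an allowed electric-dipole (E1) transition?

4

(a)–(b): allowed.
(a)–(c): forbidden (parity).
(a)–(d): allowed.
(b)–(c): allowed.
(b)–(d): forbidden (parity).
(c)–(d): allowed.
Allowed pairs: 4 of 6.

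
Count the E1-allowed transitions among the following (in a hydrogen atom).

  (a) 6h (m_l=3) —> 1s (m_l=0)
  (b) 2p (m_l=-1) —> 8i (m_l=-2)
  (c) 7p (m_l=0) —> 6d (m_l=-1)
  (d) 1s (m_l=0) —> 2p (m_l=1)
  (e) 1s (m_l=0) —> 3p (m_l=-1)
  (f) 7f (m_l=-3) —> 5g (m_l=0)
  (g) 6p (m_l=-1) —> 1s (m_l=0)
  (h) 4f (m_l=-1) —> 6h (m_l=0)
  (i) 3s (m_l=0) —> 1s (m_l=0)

(a) forbidden — Δl = -5 (E1 requires Δl = ±1); Δm_l = -3 (E1 requires Δm_l = 0, ±1)
(b) forbidden — Δl = +5 (E1 requires Δl = ±1)
(c) allowed
(d) allowed
(e) allowed
(f) forbidden — Δm_l = +3 (E1 requires Δm_l = 0, ±1)
(g) allowed
(h) forbidden — Δl = +2 (E1 requires Δl = ±1)
(i) forbidden — Δl = +0 (E1 requires Δl = ±1)
Total allowed: 4 of 9.

4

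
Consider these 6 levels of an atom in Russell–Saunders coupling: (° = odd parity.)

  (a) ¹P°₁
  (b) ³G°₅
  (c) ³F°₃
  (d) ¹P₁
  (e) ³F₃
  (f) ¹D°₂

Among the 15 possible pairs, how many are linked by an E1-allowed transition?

3

(a)–(b): forbidden (parity, ΔS, ΔL, ΔJ).
(a)–(c): forbidden (parity, ΔS, ΔL, ΔJ).
(a)–(d): allowed.
(a)–(e): forbidden (ΔS, ΔL, ΔJ).
(a)–(f): forbidden (parity).
(b)–(c): forbidden (parity, ΔJ).
(b)–(d): forbidden (ΔS, ΔL, ΔJ).
(b)–(e): forbidden (ΔJ).
(b)–(f): forbidden (parity, ΔS, ΔL, ΔJ).
(c)–(d): forbidden (ΔS, ΔL, ΔJ).
(c)–(e): allowed.
(c)–(f): forbidden (parity, ΔS).
(d)–(e): forbidden (parity, ΔS, ΔL, ΔJ).
(d)–(f): allowed.
(e)–(f): forbidden (ΔS).
Allowed pairs: 3 of 15.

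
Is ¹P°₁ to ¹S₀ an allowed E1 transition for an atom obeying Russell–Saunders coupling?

Reading off the term symbols: S 0→0, L 1→0, J 1→0, parity odd→even.
Parity must change: odd → even — ✓.
ΔS = 0: S: 0 → 0 — ✓.
ΔL = 0, ±1 (not L=0↔0): L: 1 → 0, ΔL = -1 — ✓.
ΔJ = 0, ±1 (not J=0↔0): J: 1 → 0, ΔJ = -1 — ✓.
All four E1 rules are satisfied.

allowed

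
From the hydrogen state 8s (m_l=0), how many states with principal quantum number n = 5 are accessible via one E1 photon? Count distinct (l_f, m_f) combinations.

3

E1 requires Δl = ±1, so l_f ∈ {-1, 1}; with 0 ≤ l_f ≤ n_f−1 = 4, the allowed l_f values are {1}.
For l_f = 1: m_f ∈ {m_i−1, m_i, m_i+1} ∩ [−1, 1] = {-1, 0, 1} → 3 states.
Total: 3.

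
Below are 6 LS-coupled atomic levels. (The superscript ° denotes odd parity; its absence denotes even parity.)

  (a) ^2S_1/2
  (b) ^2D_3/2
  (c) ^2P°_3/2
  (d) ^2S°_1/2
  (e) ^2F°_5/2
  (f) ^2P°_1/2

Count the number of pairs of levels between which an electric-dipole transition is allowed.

(a)–(b): forbidden (parity, ΔL).
(a)–(c): allowed.
(a)–(d): forbidden (ΔL).
(a)–(e): forbidden (ΔL, ΔJ).
(a)–(f): allowed.
(b)–(c): allowed.
(b)–(d): forbidden (ΔL).
(b)–(e): allowed.
(b)–(f): allowed.
(c)–(d): forbidden (parity).
(c)–(e): forbidden (parity, ΔL).
(c)–(f): forbidden (parity).
(d)–(e): forbidden (parity, ΔL, ΔJ).
(d)–(f): forbidden (parity).
(e)–(f): forbidden (parity, ΔL, ΔJ).
Allowed pairs: 5 of 15.

5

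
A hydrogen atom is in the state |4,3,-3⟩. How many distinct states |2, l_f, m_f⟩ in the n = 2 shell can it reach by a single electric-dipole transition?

0

E1 requires l_f ∈ {2, 4}, but neither lies in [0, 1], so no final state is reachable.
Total: 0.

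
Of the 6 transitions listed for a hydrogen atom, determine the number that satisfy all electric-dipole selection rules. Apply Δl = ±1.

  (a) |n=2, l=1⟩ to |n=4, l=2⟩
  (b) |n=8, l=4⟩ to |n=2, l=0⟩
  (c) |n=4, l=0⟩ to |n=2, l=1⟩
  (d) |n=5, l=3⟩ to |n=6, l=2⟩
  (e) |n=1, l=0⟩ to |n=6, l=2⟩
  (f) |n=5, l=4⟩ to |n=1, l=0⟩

3

(a) allowed
(b) forbidden — Δl = -4 (E1 requires Δl = ±1)
(c) allowed
(d) allowed
(e) forbidden — Δl = +2 (E1 requires Δl = ±1)
(f) forbidden — Δl = -4 (E1 requires Δl = ±1)
Total allowed: 3 of 6.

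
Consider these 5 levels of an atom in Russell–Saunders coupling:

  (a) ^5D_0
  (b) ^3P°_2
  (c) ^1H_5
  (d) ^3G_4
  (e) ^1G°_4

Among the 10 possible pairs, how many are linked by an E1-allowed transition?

1

(a)–(b): forbidden (ΔS, ΔJ).
(a)–(c): forbidden (parity, ΔS, ΔL, ΔJ).
(a)–(d): forbidden (parity, ΔS, ΔL, ΔJ).
(a)–(e): forbidden (ΔS, ΔL, ΔJ).
(b)–(c): forbidden (ΔS, ΔL, ΔJ).
(b)–(d): forbidden (ΔL, ΔJ).
(b)–(e): forbidden (parity, ΔS, ΔL, ΔJ).
(c)–(d): forbidden (parity, ΔS).
(c)–(e): allowed.
(d)–(e): forbidden (ΔS).
Allowed pairs: 1 of 10.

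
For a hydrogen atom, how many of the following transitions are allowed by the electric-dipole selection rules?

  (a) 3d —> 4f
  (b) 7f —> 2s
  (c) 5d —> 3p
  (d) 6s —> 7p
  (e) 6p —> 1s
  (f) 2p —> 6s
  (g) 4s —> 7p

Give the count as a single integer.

6

(a) allowed
(b) forbidden — Δl = -3 (E1 requires Δl = ±1)
(c) allowed
(d) allowed
(e) allowed
(f) allowed
(g) allowed
Total allowed: 6 of 7.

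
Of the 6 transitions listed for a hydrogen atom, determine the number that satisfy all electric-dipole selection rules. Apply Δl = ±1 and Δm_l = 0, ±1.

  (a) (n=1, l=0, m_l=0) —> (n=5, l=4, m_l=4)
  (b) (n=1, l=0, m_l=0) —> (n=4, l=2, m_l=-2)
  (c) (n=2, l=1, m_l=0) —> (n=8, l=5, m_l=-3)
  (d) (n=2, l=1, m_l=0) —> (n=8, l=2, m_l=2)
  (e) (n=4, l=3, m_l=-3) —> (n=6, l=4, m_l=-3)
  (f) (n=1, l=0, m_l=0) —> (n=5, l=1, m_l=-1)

(a) forbidden — Δl = +4 (E1 requires Δl = ±1); Δm_l = +4 (E1 requires Δm_l = 0, ±1)
(b) forbidden — Δl = +2 (E1 requires Δl = ±1); Δm_l = -2 (E1 requires Δm_l = 0, ±1)
(c) forbidden — Δl = +4 (E1 requires Δl = ±1); Δm_l = -3 (E1 requires Δm_l = 0, ±1)
(d) forbidden — Δm_l = +2 (E1 requires Δm_l = 0, ±1)
(e) allowed
(f) allowed
Total allowed: 2 of 6.

2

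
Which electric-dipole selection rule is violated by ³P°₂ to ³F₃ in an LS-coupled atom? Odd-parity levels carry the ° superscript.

Initial level: S=1, L=1, J=2, parity odd. Final level: S=1, L=3, J=3, parity even.
Parity must change: odd → even — passes.
ΔS = 0: S: 1 → 1 — passes.
ΔL = 0, ±1 (not L=0↔0): L: 1 → 3, ΔL = +2 — fails.
ΔJ = 0, ±1 (not J=0↔0): J: 2 → 3, ΔJ = +1 — passes.

the ΔL = 0, ±1 rule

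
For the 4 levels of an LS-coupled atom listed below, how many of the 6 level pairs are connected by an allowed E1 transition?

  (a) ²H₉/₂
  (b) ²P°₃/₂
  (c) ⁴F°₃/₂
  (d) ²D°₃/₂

0

(a)–(b): forbidden (ΔL, ΔJ).
(a)–(c): forbidden (ΔS, ΔL, ΔJ).
(a)–(d): forbidden (ΔL, ΔJ).
(b)–(c): forbidden (parity, ΔS, ΔL).
(b)–(d): forbidden (parity).
(c)–(d): forbidden (parity, ΔS).
Allowed pairs: 0 of 6.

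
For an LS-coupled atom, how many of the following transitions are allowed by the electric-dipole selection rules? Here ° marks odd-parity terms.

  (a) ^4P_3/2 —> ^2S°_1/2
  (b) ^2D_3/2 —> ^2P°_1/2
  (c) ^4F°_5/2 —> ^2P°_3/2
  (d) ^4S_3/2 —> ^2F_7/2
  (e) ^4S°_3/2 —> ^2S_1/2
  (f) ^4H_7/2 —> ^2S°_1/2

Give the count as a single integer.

(a) forbidden (ΔS fails)
(b) allowed
(c) forbidden (parity, ΔS, ΔL fail)
(d) forbidden (parity, ΔS, ΔL, ΔJ fail)
(e) forbidden (ΔS, ΔL fail)
(f) forbidden (ΔS, ΔL, ΔJ fail)
Total allowed: 1 of 6.

1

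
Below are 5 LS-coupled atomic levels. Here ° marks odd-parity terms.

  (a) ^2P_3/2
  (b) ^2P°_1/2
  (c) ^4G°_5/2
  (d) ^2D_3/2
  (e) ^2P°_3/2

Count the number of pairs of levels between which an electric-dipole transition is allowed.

(a)–(b): allowed.
(a)–(c): forbidden (ΔS, ΔL).
(a)–(d): forbidden (parity).
(a)–(e): allowed.
(b)–(c): forbidden (parity, ΔS, ΔL, ΔJ).
(b)–(d): allowed.
(b)–(e): forbidden (parity).
(c)–(d): forbidden (ΔS, ΔL).
(c)–(e): forbidden (parity, ΔS, ΔL).
(d)–(e): allowed.
Allowed pairs: 4 of 10.

4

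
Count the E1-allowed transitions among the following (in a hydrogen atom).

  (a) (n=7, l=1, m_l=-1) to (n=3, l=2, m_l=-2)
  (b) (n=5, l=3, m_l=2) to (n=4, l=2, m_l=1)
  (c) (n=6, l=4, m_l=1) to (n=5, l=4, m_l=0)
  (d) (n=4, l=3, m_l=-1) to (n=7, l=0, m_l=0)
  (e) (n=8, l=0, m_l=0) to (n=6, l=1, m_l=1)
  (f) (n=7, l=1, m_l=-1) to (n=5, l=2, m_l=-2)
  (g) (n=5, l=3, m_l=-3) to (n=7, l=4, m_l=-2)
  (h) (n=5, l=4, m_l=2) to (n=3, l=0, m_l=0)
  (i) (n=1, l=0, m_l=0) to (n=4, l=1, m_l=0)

6

(a) allowed
(b) allowed
(c) forbidden — Δl = +0 (E1 requires Δl = ±1)
(d) forbidden — Δl = -3 (E1 requires Δl = ±1)
(e) allowed
(f) allowed
(g) allowed
(h) forbidden — Δl = -4 (E1 requires Δl = ±1); Δm_l = -2 (E1 requires Δm_l = 0, ±1)
(i) allowed
Total allowed: 6 of 9.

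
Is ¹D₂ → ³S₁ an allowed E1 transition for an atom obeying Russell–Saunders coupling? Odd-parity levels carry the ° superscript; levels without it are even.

forbidden

Reading off the term symbols: S 0→1, L 2→0, J 2→1, parity even→even.
Parity must change: even → even — fails.
ΔS = 0: S: 0 → 1 — fails.
ΔL = 0, ±1 (not L=0↔0): L: 2 → 0, ΔL = -2 — fails.
ΔJ = 0, ±1 (not J=0↔0): J: 2 → 1, ΔJ = -1 — passes.
Rule(s) violated: parity, ΔS, ΔL.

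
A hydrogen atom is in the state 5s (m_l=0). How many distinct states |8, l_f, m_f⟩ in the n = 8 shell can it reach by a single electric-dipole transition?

3

E1 requires Δl = ±1, so l_f ∈ {-1, 1}; with 0 ≤ l_f ≤ n_f−1 = 7, the allowed l_f values are {1}.
For l_f = 1: m_f ∈ {m_i−1, m_i, m_i+1} ∩ [−1, 1] = {-1, 0, 1} → 3 states.
Total: 3.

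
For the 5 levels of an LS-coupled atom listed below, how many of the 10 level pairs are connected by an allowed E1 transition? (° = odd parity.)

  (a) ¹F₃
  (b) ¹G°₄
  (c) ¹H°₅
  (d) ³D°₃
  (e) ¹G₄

3

(a)–(b): allowed.
(a)–(c): forbidden (ΔL, ΔJ).
(a)–(d): forbidden (ΔS).
(a)–(e): forbidden (parity).
(b)–(c): forbidden (parity).
(b)–(d): forbidden (parity, ΔS, ΔL).
(b)–(e): allowed.
(c)–(d): forbidden (parity, ΔS, ΔL, ΔJ).
(c)–(e): allowed.
(d)–(e): forbidden (ΔS, ΔL).
Allowed pairs: 3 of 10.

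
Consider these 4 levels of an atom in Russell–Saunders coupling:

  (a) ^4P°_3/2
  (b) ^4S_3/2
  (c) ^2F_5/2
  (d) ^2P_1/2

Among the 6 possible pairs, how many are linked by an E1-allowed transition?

1

(a)–(b): allowed.
(a)–(c): forbidden (ΔS, ΔL).
(a)–(d): forbidden (ΔS).
(b)–(c): forbidden (parity, ΔS, ΔL).
(b)–(d): forbidden (parity, ΔS).
(c)–(d): forbidden (parity, ΔL, ΔJ).
Allowed pairs: 1 of 6.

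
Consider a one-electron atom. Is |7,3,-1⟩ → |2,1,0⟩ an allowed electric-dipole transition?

forbidden

l: 3 → 1 (Δl = -2). Δl = ±1 ✗.
Δm_l = 0 − (-1) = +1. E1 requires Δm_l = 0, ±1: ✓.
The transition is electric-dipole forbidden.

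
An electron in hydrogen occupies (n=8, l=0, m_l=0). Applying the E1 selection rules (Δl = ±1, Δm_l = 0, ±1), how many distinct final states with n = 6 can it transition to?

3

E1 requires Δl = ±1, so l_f ∈ {-1, 1}; with 0 ≤ l_f ≤ n_f−1 = 5, the allowed l_f values are {1}.
For l_f = 1: m_f ∈ {m_i−1, m_i, m_i+1} ∩ [−1, 1] = {-1, 0, 1} → 3 states.
Total: 3.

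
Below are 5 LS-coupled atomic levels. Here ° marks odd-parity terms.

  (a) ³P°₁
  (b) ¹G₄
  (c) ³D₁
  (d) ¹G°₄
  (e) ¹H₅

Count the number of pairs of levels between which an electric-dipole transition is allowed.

3

(a)–(b): forbidden (ΔS, ΔL, ΔJ).
(a)–(c): allowed.
(a)–(d): forbidden (parity, ΔS, ΔL, ΔJ).
(a)–(e): forbidden (ΔS, ΔL, ΔJ).
(b)–(c): forbidden (parity, ΔS, ΔL, ΔJ).
(b)–(d): allowed.
(b)–(e): forbidden (parity).
(c)–(d): forbidden (ΔS, ΔL, ΔJ).
(c)–(e): forbidden (parity, ΔS, ΔL, ΔJ).
(d)–(e): allowed.
Allowed pairs: 3 of 10.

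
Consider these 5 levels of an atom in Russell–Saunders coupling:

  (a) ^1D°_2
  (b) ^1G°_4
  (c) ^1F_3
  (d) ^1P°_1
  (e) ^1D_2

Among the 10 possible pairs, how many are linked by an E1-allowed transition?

(a)–(b): forbidden (parity, ΔL, ΔJ).
(a)–(c): allowed.
(a)–(d): forbidden (parity).
(a)–(e): allowed.
(b)–(c): allowed.
(b)–(d): forbidden (parity, ΔL, ΔJ).
(b)–(e): forbidden (ΔL, ΔJ).
(c)–(d): forbidden (ΔL, ΔJ).
(c)–(e): forbidden (parity).
(d)–(e): allowed.
Allowed pairs: 4 of 10.

4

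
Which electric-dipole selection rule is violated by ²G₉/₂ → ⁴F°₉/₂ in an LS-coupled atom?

Parity must change: even → odd — ok.
ΔJ = 0, ±1 (not J=0↔0): J: 9/2 → 9/2, ΔJ = +0 — ok.
ΔL = 0, ±1 (not L=0↔0): L: 4 → 3, ΔL = -1 — ok.
ΔS = 0: S: 1/2 → 3/2 — fails.

the ΔS = 0 rule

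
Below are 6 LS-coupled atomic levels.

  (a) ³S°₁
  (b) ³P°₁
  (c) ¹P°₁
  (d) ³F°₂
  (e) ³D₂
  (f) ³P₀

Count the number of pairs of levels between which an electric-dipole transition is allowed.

(a)–(b): forbidden (parity).
(a)–(c): forbidden (parity, ΔS).
(a)–(d): forbidden (parity, ΔL).
(a)–(e): forbidden (ΔL).
(a)–(f): allowed.
(b)–(c): forbidden (parity, ΔS).
(b)–(d): forbidden (parity, ΔL).
(b)–(e): allowed.
(b)–(f): allowed.
(c)–(d): forbidden (parity, ΔS, ΔL).
(c)–(e): forbidden (ΔS).
(c)–(f): forbidden (ΔS).
(d)–(e): allowed.
(d)–(f): forbidden (ΔL, ΔJ).
(e)–(f): forbidden (parity, ΔJ).
Allowed pairs: 4 of 15.

4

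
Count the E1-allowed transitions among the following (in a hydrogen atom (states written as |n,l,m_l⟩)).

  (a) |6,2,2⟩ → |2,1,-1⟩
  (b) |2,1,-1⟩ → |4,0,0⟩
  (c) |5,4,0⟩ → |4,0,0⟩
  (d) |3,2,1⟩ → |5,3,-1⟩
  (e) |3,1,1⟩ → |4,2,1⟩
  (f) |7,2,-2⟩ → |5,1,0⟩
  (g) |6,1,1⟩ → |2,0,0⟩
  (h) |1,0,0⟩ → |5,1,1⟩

(a) forbidden — Δm_l = -3 (E1 requires Δm_l = 0, ±1)
(b) allowed
(c) forbidden — Δl = -4 (E1 requires Δl = ±1)
(d) forbidden — Δm_l = -2 (E1 requires Δm_l = 0, ±1)
(e) allowed
(f) forbidden — Δm_l = +2 (E1 requires Δm_l = 0, ±1)
(g) allowed
(h) allowed
Total allowed: 4 of 8.

4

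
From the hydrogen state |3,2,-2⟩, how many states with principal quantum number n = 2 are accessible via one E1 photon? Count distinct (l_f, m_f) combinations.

E1 requires Δl = ±1, so l_f ∈ {1, 3}; with 0 ≤ l_f ≤ n_f−1 = 1, the allowed l_f values are {1}.
For l_f = 1: m_f ∈ {m_i−1, m_i, m_i+1} ∩ [−1, 1] = {-1} → 1 state.
Total: 1.

1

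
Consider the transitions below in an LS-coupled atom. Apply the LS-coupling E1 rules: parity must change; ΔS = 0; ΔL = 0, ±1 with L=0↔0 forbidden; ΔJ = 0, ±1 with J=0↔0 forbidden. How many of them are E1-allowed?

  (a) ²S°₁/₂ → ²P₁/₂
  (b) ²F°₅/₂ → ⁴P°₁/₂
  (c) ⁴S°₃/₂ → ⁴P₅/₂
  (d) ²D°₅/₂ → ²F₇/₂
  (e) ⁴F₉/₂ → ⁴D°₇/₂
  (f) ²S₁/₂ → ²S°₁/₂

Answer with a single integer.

(a) allowed
(b) forbidden (parity, ΔS, ΔL, ΔJ fail)
(c) allowed
(d) allowed
(e) allowed
(f) forbidden (ΔL fails)
Total allowed: 4 of 6.

4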